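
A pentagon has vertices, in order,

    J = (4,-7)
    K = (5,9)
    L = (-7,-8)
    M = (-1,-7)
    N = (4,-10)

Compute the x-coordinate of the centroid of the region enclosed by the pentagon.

Apply the shoelace (surveyor's) formula. First the cross-terms c_i = x_i·y_{i+1} − x_{i+1}·y_i:
  71, 23, 41, 38, 12  ⇒  2A = 185, A = 92.5.
Then Σ (x_i + x_{i+1})·c_i = 475, so x̄ = 475 / (6·92.5) = 95/111.

95/111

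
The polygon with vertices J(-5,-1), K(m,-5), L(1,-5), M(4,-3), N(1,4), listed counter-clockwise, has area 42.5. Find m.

Write out the shoelace sum; only the two edges meeting at K involve m:
2·Area = [((-5)·(-5) − m·(-1)) + (m·(-5) − 1·(-5))] + 55
       = -4·m + 85 = 85
⇒ m = 0.

0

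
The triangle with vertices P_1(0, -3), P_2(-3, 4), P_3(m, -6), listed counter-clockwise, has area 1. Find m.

1

Write out the shoelace sum; only the two edges meeting at P_3 involve m:
2·Area = [((-3)·(-6) − m·4) + (m·(-3) − 0·(-6))] + -9
       = -7·m + 9 = 2
⇒ m = 1.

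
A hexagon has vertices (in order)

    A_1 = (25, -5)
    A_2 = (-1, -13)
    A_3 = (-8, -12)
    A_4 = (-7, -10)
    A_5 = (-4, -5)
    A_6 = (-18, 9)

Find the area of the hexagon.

Σ = (-330) + (-92) + (-4) + (-5) + (-126) + (-135) = -692
Area = |Σ|/2 = 346.

346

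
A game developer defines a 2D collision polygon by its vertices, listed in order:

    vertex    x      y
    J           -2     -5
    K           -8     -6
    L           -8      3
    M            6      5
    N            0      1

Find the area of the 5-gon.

75

J→K: (-2)(-6) − (-8)(-5) = -28
K→L: (-8)(3) − (-8)(-6) = -72
L→M: (-8)(5) − (6)(3) = -58
M→N: (6)(1) − (0)(5) = 6
N→J: (0)(-5) − (-2)(1) = 2
Σ = -150
Area = |Σ|/2 = 75.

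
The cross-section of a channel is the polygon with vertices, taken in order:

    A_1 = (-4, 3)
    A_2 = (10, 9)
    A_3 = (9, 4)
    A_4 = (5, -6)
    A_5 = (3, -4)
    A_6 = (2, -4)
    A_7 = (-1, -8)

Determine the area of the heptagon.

A_1→A_2: (-4)(9) − (10)(3) = -66
A_2→A_3: (10)(4) − (9)(9) = -41
A_3→A_4: (9)(-6) − (5)(4) = -74
A_4→A_5: (5)(-4) − (3)(-6) = -2
A_5→A_6: (3)(-4) − (2)(-4) = -4
A_6→A_7: (2)(-8) − (-1)(-4) = -20
A_7→A_1: (-1)(3) − (-4)(-8) = -35
Σ = -242
Area = |Σ|/2 = 121.

121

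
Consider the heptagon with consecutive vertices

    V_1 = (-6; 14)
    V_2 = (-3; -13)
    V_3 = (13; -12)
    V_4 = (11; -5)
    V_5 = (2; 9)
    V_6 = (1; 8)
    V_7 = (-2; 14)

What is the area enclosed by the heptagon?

Apply the surveyor's formula: 2A = Σ (x_i·y_{i+1} − x_{i+1}·y_i), indices taken mod 7.
Σ = (120) + (205) + (67) + (109) + (7) + (30) + (56) = 594
Area = |Σ|/2 = 297.

297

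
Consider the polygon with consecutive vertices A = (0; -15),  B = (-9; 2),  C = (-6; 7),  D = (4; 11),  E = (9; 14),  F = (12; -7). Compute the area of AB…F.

367

Apply Gauss's area formula: 2A = Σ (x_i·y_{i+1} − x_{i+1}·y_i), indices taken mod 6.
Σ = (-135) + (-51) + (-94) + (-43) + (-231) + (-180) = -734
Area = |Σ|/2 = 367.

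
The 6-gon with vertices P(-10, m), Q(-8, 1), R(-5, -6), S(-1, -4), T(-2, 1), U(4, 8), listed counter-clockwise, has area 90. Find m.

Write out the shoelace sum; only the two edges meeting at P involve m:
2·Area = [(4·m − (-10)·8) + ((-10)·1 − (-8)·m)] + 38
       = 12·m + 108 = 180
⇒ m = 6.

6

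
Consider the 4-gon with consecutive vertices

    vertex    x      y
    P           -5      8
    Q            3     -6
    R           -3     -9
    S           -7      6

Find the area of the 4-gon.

73

Apply the shoelace formula: 2A = Σ (x_i·y_{i+1} − x_{i+1}·y_i), indices taken mod 4.
Cross-terms: 6, -45, -81, -26  ⇒  Σ = -146
Area = |Σ|/2 = 73.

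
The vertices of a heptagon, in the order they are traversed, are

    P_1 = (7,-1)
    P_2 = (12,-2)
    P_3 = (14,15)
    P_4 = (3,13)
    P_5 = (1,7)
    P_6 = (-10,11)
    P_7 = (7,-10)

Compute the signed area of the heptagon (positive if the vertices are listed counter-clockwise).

Apply Gauss's area formula: 2A = Σ (x_i·y_{i+1} − x_{i+1}·y_i), indices taken mod 7.
P_1→P_2: (7)(-2) − (12)(-1) = -2
P_2→P_3: (12)(15) − (14)(-2) = 208
P_3→P_4: (14)(13) − (3)(15) = 137
P_4→P_5: (3)(7) − (1)(13) = 8
P_5→P_6: (1)(11) − (-10)(7) = 81
P_6→P_7: (-10)(-10) − (7)(11) = 23
P_7→P_1: (7)(-1) − (7)(-10) = 63
Σ = 518
Signed area = Σ/2 = 259 (positive ⇒ counter-clockwise traversal).

259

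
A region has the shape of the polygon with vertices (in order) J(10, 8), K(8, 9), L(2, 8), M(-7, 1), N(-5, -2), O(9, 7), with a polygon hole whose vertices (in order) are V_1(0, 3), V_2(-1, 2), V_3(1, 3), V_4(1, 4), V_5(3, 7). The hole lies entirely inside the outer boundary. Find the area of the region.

Outer boundary:
Apply the shoelace formula: 2A = Σ (x_i·y_{i+1} − x_{i+1}·y_i), indices taken mod 6.
J→K: (10)(9) − (8)(8) = 26
K→L: (8)(8) − (2)(9) = 46
L→M: (2)(1) − (-7)(8) = 58
M→N: (-7)(-2) − (-5)(1) = 19
N→O: (-5)(7) − (9)(-2) = -17
O→J: (9)(8) − (10)(7) = 2
Σ = 134
Area = |Σ|/2 = 67.
Hole:
Apply the shoelace formula: 2A = Σ (x_i·y_{i+1} − x_{i+1}·y_i), indices taken mod 5.
Σ = (3) + (-5) + (1) + (-5) + (9) = 3
Area = |Σ|/2 = 1.5.
Net area = 67 − 1.5 = 65.5.

65.5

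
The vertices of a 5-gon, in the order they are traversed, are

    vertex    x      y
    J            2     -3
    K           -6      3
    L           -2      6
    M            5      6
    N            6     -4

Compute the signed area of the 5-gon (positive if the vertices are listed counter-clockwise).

-75

Σ = (-12) + (-30) + (-42) + (-56) + (-10) = -150
Signed area = Σ/2 = -75 (negative ⇒ clockwise traversal).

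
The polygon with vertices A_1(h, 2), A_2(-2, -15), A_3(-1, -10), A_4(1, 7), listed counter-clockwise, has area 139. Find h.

Write out the shoelace sum; only the two edges meeting at A_1 involve h:
2·Area = [(1·2 − h·7) + (h·(-15) − (-2)·2)] + 8
       = -22·h + 14 = 278
⇒ h = -12.

-12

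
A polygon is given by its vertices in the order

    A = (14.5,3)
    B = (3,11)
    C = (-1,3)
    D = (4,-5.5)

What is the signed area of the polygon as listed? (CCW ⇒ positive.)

Apply Gauss's area formula: 2A = Σ (x_i·y_{i+1} − x_{i+1}·y_i), indices taken mod 4.
Σ = (150.5) + (20) + (-6.5) + (91.75) = 255.75
Signed area = Σ/2 = 127.875 (positive ⇒ counter-clockwise traversal).

127.875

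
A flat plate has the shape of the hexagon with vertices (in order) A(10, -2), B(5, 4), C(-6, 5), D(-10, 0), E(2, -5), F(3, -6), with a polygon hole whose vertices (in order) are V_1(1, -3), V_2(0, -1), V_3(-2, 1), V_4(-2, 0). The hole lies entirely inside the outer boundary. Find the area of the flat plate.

125.5

Outer boundary:
Apply the shoelace formula: 2A = Σ (x_i·y_{i+1} − x_{i+1}·y_i), indices taken mod 6.
Cross-terms: 50, 49, 50, 50, 3, 54  ⇒  Σ = 256
Area = |Σ|/2 = 128.
Hole:
Apply the shoelace (surveyor's) formula: 2A = Σ (x_i·y_{i+1} − x_{i+1}·y_i), indices taken mod 4.
Σ = (-1) + (-2) + (2) + (6) = 5
Area = |Σ|/2 = 2.5.
Net area = 128 − 2.5 = 125.5.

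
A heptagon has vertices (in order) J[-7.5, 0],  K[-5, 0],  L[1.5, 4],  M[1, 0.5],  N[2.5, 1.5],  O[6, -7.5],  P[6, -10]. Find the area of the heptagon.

70.375

Apply the surveyor's formula: 2A = Σ (x_i·y_{i+1} − x_{i+1}·y_i), indices taken mod 7.
Σ = (0) + (-20) + (-3.25) + (0.25) + (-27.75) + (-15) + (-75) = -140.75
Area = |Σ|/2 = 70.375.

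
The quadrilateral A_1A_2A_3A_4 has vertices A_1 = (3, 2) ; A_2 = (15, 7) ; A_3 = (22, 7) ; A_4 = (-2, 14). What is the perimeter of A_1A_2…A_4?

|A_1A_2| = √((12)² + (5)²) = √169 = 13
|A_2A_3| = √((7)² + (0)²) = √49 = 7
|A_3A_4| = √((-24)² + (7)²) = √625 = 25
|A_4A_1| = √((5)² + (-12)²) = √169 = 13
Perimeter = 13 + 7 + 25 + 13 = 58.

58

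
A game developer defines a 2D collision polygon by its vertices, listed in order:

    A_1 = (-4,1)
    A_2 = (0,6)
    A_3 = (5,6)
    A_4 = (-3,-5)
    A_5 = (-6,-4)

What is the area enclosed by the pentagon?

A_1→A_2: (-4)(6) − (0)(1) = -24
A_2→A_3: (0)(6) − (5)(6) = -30
A_3→A_4: (5)(-5) − (-3)(6) = -7
A_4→A_5: (-3)(-4) − (-6)(-5) = -18
A_5→A_1: (-6)(1) − (-4)(-4) = -22
Σ = -101
Area = |Σ|/2 = 50.5.

50.5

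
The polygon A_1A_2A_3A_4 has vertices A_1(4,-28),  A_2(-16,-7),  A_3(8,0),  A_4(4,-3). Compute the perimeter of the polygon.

|A_1A_2| = √((-20)² + (21)²) = √841 = 29
|A_2A_3| = √((24)² + (7)²) = √625 = 25
|A_3A_4| = √((-4)² + (-3)²) = √25 = 5
|A_4A_1| = √((0)² + (-25)²) = √625 = 25
Perimeter = 29 + 25 + 5 + 25 = 84.

84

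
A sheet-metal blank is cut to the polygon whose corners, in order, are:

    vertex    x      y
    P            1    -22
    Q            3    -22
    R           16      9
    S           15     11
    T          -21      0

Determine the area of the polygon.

578.5

Apply the shoelace formula: 2A = Σ (x_i·y_{i+1} − x_{i+1}·y_i), indices taken mod 5.
Cross-terms: 44, 379, 41, 231, 462  ⇒  Σ = 1157
Area = |Σ|/2 = 578.5.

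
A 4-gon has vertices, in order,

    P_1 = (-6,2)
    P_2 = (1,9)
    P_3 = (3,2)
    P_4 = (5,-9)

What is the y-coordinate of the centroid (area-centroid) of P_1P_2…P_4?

Apply the surveyor's formula. First the cross-terms c_i = x_i·y_{i+1} − x_{i+1}·y_i:
  -56, -25, -37, -44  ⇒  2A = -162, A = -81.
Then Σ (y_i + y_{i+1})·c_i = -324, so ȳ = -324 / (6·(-81)) = 2/3.

2/3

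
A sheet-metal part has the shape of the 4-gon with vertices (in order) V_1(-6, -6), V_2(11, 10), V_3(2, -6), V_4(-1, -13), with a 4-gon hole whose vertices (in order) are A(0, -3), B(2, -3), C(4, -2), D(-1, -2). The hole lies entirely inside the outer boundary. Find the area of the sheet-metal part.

88.5

Outer boundary:
Apply Gauss's area formula: 2A = Σ (x_i·y_{i+1} − x_{i+1}·y_i), indices taken mod 4.
V_1→V_2: (-6)(10) − (11)(-6) = 6
V_2→V_3: (11)(-6) − (2)(10) = -86
V_3→V_4: (2)(-13) − (-1)(-6) = -32
V_4→V_1: (-1)(-6) − (-6)(-13) = -72
Σ = -184
Area = |Σ|/2 = 92.
Hole:
A→B: (0)(-3) − (2)(-3) = 6
B→C: (2)(-2) − (4)(-3) = 8
C→D: (4)(-2) − (-1)(-2) = -10
D→A: (-1)(-3) − (0)(-2) = 3
Σ = 7
Area = |Σ|/2 = 3.5.
Net area = 92 − 3.5 = 88.5.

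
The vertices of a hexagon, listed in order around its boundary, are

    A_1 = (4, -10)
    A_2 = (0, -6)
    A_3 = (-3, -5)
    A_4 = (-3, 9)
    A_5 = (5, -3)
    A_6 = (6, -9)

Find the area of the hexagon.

Cross-terms: -24, -18, -42, -36, -27, -24  ⇒  Σ = -171
Area = |Σ|/2 = 85.5.

85.5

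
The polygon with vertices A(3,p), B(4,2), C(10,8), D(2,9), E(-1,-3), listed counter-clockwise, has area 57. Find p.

-2

The doubled signed area Σ (x_i y_{i+1} − x_{i+1} y_i) is linear in p.
With p=0 it equals 104; the coefficient of p is -5 (from the two edges through A).
So -5·p + 104 = 2·57 = 114 ⇒ p = -2.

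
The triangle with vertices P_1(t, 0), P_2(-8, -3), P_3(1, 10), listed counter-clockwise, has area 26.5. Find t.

Write out the shoelace sum; only the two edges meeting at P_1 involve t:
2·Area = [(1·0 − t·10) + (t·(-3) − (-8)·0)] + -77
       = -13·t + -77 = 53
⇒ t = -10.

-10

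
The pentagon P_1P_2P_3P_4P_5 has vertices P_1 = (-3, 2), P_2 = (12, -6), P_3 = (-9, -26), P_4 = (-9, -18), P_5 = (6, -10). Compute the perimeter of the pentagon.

86

|P_1P_2| = √((15)² + (-8)²) = √289 = 17
|P_2P_3| = √((-21)² + (-20)²) = √841 = 29
|P_3P_4| = √((0)² + (8)²) = √64 = 8
|P_4P_5| = √((15)² + (8)²) = √289 = 17
|P_5P_1| = √((-9)² + (12)²) = √225 = 15
Perimeter = 17 + 29 + 8 + 17 + 15 = 86.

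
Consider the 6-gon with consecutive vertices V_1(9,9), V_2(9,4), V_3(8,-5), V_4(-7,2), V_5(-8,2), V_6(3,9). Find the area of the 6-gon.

Σ = (-45) + (-77) + (-19) + (2) + (-78) + (-54) = -271
Area = |Σ|/2 = 135.5.

135.5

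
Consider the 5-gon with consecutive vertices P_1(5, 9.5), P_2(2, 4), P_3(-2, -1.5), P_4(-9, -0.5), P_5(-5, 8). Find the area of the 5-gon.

Σ = (1) + (5) + (-12.5) + (-74.5) + (-87.5) = -168.5
Area = |Σ|/2 = 84.25.

84.25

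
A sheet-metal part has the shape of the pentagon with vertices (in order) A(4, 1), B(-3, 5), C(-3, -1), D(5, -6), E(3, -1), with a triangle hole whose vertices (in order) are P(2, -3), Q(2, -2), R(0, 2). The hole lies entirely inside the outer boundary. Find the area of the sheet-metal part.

41

Outer boundary:
Σ = (23) + (18) + (23) + (13) + (7) = 84
Area = |Σ|/2 = 42.
Hole:
Apply the shoelace (surveyor's) formula: 2A = Σ (x_i·y_{i+1} − x_{i+1}·y_i), indices taken mod 3.
P→Q: (2)(-2) − (2)(-3) = 2
Q→R: (2)(2) − (0)(-2) = 4
R→P: (0)(-3) − (2)(2) = -4
Σ = 2
Area = |Σ|/2 = 1.
Net area = 42 − 1 = 41.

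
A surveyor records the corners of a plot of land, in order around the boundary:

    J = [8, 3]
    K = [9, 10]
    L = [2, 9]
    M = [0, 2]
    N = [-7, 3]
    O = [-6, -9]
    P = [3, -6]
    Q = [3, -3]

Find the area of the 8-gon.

Cross-terms: 53, 61, 4, 14, 81, 63, 9, 33  ⇒  Σ = 318
Area = |Σ|/2 = 159.

159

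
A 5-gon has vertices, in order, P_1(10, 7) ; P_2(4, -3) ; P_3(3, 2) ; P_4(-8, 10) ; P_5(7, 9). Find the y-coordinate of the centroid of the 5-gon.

Apply the shoelace formula. First the cross-terms c_i = x_i·y_{i+1} − x_{i+1}·y_i:
  -58, 17, 46, -142, -41  ⇒  2A = -178, A = -89.
Then Σ (y_i + y_{i+1})·c_i = -3051, so ȳ = -3051 / (6·(-89)) = 1017/178.

1017/178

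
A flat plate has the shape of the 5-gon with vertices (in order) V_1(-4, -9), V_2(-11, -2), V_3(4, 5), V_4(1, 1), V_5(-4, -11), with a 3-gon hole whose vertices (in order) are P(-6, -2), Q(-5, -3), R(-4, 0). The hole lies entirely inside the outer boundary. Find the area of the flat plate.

Outer boundary:
Apply the surveyor's formula: 2A = Σ (x_i·y_{i+1} − x_{i+1}·y_i), indices taken mod 5.
V_1→V_2: (-4)(-2) − (-11)(-9) = -91
V_2→V_3: (-11)(5) − (4)(-2) = -47
V_3→V_4: (4)(1) − (1)(5) = -1
V_4→V_5: (1)(-11) − (-4)(1) = -7
V_5→V_1: (-4)(-9) − (-4)(-11) = -8
Σ = -154
Area = |Σ|/2 = 77.
Hole:
Apply Gauss's area formula: 2A = Σ (x_i·y_{i+1} − x_{i+1}·y_i), indices taken mod 3.
P→Q: (-6)(-3) − (-5)(-2) = 8
Q→R: (-5)(0) − (-4)(-3) = -12
R→P: (-4)(-2) − (-6)(0) = 8
Σ = 4
Area = |Σ|/2 = 2.
Net area = 77 − 2 = 75.

75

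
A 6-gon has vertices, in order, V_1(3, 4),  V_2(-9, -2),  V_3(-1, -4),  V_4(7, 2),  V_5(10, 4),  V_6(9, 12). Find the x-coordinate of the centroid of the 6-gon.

228/91

Apply the shoelace formula. First the cross-terms c_i = x_i·y_{i+1} − x_{i+1}·y_i:
  30, 34, 26, 8, 84, 0  ⇒  2A = 182, A = 91.
Then Σ (x_i + x_{i+1})·c_i = 1368, so x̄ = 1368 / (6·91) = 228/91.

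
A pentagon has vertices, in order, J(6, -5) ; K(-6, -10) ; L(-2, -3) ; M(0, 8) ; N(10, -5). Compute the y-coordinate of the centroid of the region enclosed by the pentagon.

Apply the shoelace (surveyor's) formula. First the cross-terms c_i = x_i·y_{i+1} − x_{i+1}·y_i:
  -90, -2, -16, -80, -20  ⇒  2A = -208, A = -104.
Then Σ (y_i + y_{i+1})·c_i = 1256, so ȳ = 1256 / (6·(-104)) = -157/78.

-157/78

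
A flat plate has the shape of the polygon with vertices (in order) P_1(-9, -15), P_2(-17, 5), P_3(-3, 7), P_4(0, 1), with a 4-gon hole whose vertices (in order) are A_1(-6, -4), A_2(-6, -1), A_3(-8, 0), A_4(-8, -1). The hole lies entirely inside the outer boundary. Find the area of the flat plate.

Outer boundary:
Cross-terms: -300, -104, -3, 9  ⇒  Σ = -398
Area = |Σ|/2 = 199.
Hole:
Apply the shoelace formula: 2A = Σ (x_i·y_{i+1} − x_{i+1}·y_i), indices taken mod 4.
Σ = (-18) + (-8) + (8) + (26) = 8
Area = |Σ|/2 = 4.
Net area = 199 − 4 = 195.

195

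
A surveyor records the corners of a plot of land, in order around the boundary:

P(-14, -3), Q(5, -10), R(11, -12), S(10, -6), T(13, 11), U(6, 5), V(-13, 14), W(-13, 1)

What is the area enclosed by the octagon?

408.5

Cross-terms: 155, 50, 54, 188, -1, 149, 169, 53  ⇒  Σ = 817
Area = |Σ|/2 = 408.5.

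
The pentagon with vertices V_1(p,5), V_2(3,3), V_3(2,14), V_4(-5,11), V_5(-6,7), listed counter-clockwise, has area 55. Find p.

1

The doubled signed area Σ (x_i y_{i+1} − x_{i+1} y_i) is linear in p.
With p=0 it equals 114; the coefficient of p is -4 (from the two edges through V_1).
So -4·p + 114 = 2·55 = 110 ⇒ p = 1.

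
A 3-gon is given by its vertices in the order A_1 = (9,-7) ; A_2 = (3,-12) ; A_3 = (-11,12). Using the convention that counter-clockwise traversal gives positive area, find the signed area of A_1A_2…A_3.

-107

Σ = (-87) + (-96) + (-31) = -214
Signed area = Σ/2 = -107 (negative ⇒ clockwise traversal).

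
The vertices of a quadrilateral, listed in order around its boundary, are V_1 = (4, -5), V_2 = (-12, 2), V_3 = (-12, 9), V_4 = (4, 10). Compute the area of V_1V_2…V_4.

Apply the surveyor's formula: 2A = Σ (x_i·y_{i+1} − x_{i+1}·y_i), indices taken mod 4.
Cross-terms: -52, -84, -156, -60  ⇒  Σ = -352
Area = |Σ|/2 = 176.

176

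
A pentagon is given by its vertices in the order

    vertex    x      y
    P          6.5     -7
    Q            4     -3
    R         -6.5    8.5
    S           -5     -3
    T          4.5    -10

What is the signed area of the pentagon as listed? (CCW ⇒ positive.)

91

Apply the shoelace formula: 2A = Σ (x_i·y_{i+1} − x_{i+1}·y_i), indices taken mod 5.
P→Q: (6.5)(-3) − (4)(-7) = 8.5
Q→R: (4)(8.5) − (-6.5)(-3) = 14.5
R→S: (-6.5)(-3) − (-5)(8.5) = 62
S→T: (-5)(-10) − (4.5)(-3) = 63.5
T→P: (4.5)(-7) − (6.5)(-10) = 33.5
Σ = 182
Signed area = Σ/2 = 91 (positive ⇒ counter-clockwise traversal).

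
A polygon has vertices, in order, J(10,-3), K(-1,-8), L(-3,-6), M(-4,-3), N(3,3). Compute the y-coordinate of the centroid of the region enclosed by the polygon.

Apply the shoelace formula. First the cross-terms c_i = x_i·y_{i+1} − x_{i+1}·y_i:
  -83, -18, -15, -3, -39  ⇒  2A = -158, A = -79.
Then Σ (y_i + y_{i+1})·c_i = 1300, so ȳ = 1300 / (6·(-79)) = -650/237.

-650/237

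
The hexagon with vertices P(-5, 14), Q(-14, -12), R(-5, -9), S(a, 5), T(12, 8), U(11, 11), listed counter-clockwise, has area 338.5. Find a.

The doubled signed area Σ (x_i y_{i+1} − x_{i+1} y_i) is linear in a.
With a=0 it equals 490; the coefficient of a is 17 (from the two edges through S).
So 17·a + 490 = 2·338.5 = 677 ⇒ a = 11.

11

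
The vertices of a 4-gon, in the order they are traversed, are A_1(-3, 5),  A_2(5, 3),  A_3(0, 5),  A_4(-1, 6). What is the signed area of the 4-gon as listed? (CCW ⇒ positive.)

4.5

Apply the shoelace (surveyor's) formula: 2A = Σ (x_i·y_{i+1} − x_{i+1}·y_i), indices taken mod 4.
Cross-terms: -34, 25, 5, 13  ⇒  Σ = 9
Signed area = Σ/2 = 4.5 (positive ⇒ counter-clockwise traversal).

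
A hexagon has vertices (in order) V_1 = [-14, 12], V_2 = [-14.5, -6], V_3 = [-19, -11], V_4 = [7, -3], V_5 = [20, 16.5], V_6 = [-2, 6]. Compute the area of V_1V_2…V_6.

Apply the surveyor's formula: 2A = Σ (x_i·y_{i+1} − x_{i+1}·y_i), indices taken mod 6.
V_1→V_2: (-14)(-6) − (-14.5)(12) = 258
V_2→V_3: (-14.5)(-11) − (-19)(-6) = 45.5
V_3→V_4: (-19)(-3) − (7)(-11) = 134
V_4→V_5: (7)(16.5) − (20)(-3) = 175.5
V_5→V_6: (20)(6) − (-2)(16.5) = 153
V_6→V_1: (-2)(12) − (-14)(6) = 60
Σ = 826
Area = |Σ|/2 = 413.

413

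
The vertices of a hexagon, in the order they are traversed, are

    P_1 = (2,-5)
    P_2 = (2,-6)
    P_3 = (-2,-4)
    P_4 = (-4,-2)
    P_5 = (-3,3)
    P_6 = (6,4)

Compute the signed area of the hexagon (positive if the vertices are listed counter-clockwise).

-60

Apply the shoelace formula: 2A = Σ (x_i·y_{i+1} − x_{i+1}·y_i), indices taken mod 6.
Cross-terms: -2, -20, -12, -18, -30, -38  ⇒  Σ = -120
Signed area = Σ/2 = -60 (negative ⇒ clockwise traversal).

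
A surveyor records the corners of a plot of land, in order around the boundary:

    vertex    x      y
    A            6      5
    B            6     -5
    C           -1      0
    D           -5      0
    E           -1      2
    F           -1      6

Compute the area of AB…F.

60

A→B: (6)(-5) − (6)(5) = -60
B→C: (6)(0) − (-1)(-5) = -5
C→D: (-1)(0) − (-5)(0) = 0
D→E: (-5)(2) − (-1)(0) = -10
E→F: (-1)(6) − (-1)(2) = -4
F→A: (-1)(5) − (6)(6) = -41
Σ = -120
Area = |Σ|/2 = 60.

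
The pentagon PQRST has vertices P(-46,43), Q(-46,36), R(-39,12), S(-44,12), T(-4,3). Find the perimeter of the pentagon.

|PQ| = √((0)² + (-7)²) = √49 = 7
|QR| = √((7)² + (-24)²) = √625 = 25
|RS| = √((-5)² + (0)²) = √25 = 5
|ST| = √((40)² + (-9)²) = √1681 = 41
|TP| = √((-42)² + (40)²) = √3364 = 58
Perimeter = 7 + 25 + 5 + 41 + 58 = 136.

136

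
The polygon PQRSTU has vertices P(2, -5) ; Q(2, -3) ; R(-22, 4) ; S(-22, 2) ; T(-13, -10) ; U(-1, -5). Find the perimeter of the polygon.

60

|PQ| = √((0)² + (2)²) = √4 = 2
|QR| = √((-24)² + (7)²) = √625 = 25
|RS| = √((0)² + (-2)²) = √4 = 2
|ST| = √((9)² + (-12)²) = √225 = 15
|TU| = √((12)² + (5)²) = √169 = 13
|UP| = √((3)² + (0)²) = √9 = 3
Perimeter = 2 + 25 + 2 + 15 + 13 + 3 = 60.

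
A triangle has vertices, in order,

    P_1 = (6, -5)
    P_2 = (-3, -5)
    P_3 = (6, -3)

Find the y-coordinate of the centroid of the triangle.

-13/3

Apply the surveyor's formula. First the cross-terms c_i = x_i·y_{i+1} − x_{i+1}·y_i:
  -45, 39, -12  ⇒  2A = -18, A = -9.
Then Σ (y_i + y_{i+1})·c_i = 234, so ȳ = 234 / (6·(-9)) = -13/3.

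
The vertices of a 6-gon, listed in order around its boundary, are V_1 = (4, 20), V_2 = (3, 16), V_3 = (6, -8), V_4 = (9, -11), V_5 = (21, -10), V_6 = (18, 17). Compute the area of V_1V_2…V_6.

Apply the surveyor's formula: 2A = Σ (x_i·y_{i+1} − x_{i+1}·y_i), indices taken mod 6.
V_1→V_2: (4)(16) − (3)(20) = 4
V_2→V_3: (3)(-8) − (6)(16) = -120
V_3→V_4: (6)(-11) − (9)(-8) = 6
V_4→V_5: (9)(-10) − (21)(-11) = 141
V_5→V_6: (21)(17) − (18)(-10) = 537
V_6→V_1: (18)(20) − (4)(17) = 292
Σ = 860
Area = |Σ|/2 = 430.

430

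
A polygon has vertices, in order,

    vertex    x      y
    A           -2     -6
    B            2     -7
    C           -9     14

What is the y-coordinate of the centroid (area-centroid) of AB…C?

Apply the surveyor's formula. First the cross-terms c_i = x_i·y_{i+1} − x_{i+1}·y_i:
  26, -35, 82  ⇒  2A = 73, A = 36.5.
Then Σ (y_i + y_{i+1})·c_i = 73, so ȳ = 73 / (6·36.5) = 1/3.

1/3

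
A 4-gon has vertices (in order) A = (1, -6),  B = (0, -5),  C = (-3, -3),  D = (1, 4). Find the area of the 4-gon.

19.5

A→B: (1)(-5) − (0)(-6) = -5
B→C: (0)(-3) − (-3)(-5) = -15
C→D: (-3)(4) − (1)(-3) = -9
D→A: (1)(-6) − (1)(4) = -10
Σ = -39
Area = |Σ|/2 = 19.5.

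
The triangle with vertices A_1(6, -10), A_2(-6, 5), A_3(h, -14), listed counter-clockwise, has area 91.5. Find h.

Write out the shoelace sum; only the two edges meeting at A_3 involve h:
2·Area = [((-6)·(-14) − h·5) + (h·(-10) − 6·(-14))] + -30
       = -15·h + 138 = 183
⇒ h = -3.

-3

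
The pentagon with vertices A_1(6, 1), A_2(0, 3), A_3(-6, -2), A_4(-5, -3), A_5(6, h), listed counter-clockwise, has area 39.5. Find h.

-1

The doubled signed area Σ (x_i y_{i+1} − x_{i+1} y_i) is linear in h.
With h=0 it equals 68; the coefficient of h is -11 (from the two edges through A_5).
So -11·h + 68 = 2·39.5 = 79 ⇒ h = -1.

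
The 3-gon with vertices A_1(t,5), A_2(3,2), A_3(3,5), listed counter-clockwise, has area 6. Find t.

The doubled signed area Σ (x_i y_{i+1} − x_{i+1} y_i) is linear in t.
With t=0 it equals 9; the coefficient of t is -3 (from the two edges through A_1).
So -3·t + 9 = 2·6 = 12 ⇒ t = -1.

-1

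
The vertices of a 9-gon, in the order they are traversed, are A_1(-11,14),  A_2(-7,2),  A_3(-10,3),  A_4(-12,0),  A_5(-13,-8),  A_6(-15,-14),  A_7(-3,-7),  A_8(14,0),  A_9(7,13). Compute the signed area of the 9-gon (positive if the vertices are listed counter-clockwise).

Apply the surveyor's formula: 2A = Σ (x_i·y_{i+1} − x_{i+1}·y_i), indices taken mod 9.
Σ = (76) + (-1) + (36) + (96) + (62) + (63) + (98) + (182) + (241) = 853
Signed area = Σ/2 = 426.5 (positive ⇒ counter-clockwise traversal).

426.5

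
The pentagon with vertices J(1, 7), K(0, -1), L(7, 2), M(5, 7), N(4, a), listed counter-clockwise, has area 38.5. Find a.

8

Write out the shoelace sum; only the two edges meeting at N involve a:
2·Area = [(5·a − 4·7) + (4·7 − 1·a)] + 45
       = 4·a + 45 = 77
⇒ a = 8.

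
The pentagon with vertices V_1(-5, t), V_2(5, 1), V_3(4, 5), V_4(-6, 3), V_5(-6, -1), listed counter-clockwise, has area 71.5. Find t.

-6

Write out the shoelace sum; only the two edges meeting at V_1 involve t:
2·Area = [((-6)·t − (-5)·(-1)) + ((-5)·1 − 5·t)] + 87
       = -11·t + 77 = 143
⇒ t = -6.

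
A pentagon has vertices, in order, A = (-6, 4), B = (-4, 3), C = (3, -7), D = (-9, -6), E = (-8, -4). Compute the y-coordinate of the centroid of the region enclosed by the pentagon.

-361/132

Apply Gauss's area formula. First the cross-terms c_i = x_i·y_{i+1} − x_{i+1}·y_i:
  -2, 19, -81, -12, -56  ⇒  2A = -132, A = -66.
Then Σ (y_i + y_{i+1})·c_i = 1083, so ȳ = 1083 / (6·(-66)) = -361/132.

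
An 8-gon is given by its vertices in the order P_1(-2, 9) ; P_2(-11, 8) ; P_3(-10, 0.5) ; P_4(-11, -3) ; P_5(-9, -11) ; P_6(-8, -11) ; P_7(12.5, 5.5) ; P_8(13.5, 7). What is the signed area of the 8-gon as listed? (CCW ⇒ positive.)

270.125

Apply the shoelace (surveyor's) formula: 2A = Σ (x_i·y_{i+1} − x_{i+1}·y_i), indices taken mod 8.
Cross-terms: 83, 74.5, 35.5, 94, 11, 93.5, 13.25, 135.5  ⇒  Σ = 540.25
Signed area = Σ/2 = 270.125 (positive ⇒ counter-clockwise traversal).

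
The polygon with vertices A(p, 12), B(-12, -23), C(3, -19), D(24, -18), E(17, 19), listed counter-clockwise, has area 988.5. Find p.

Write out the shoelace sum; only the two edges meeting at A involve p:
2·Area = [(17·12 − p·19) + (p·(-23) − (-12)·12)] + 1461
       = -42·p + 1809 = 1977
⇒ p = -4.

-4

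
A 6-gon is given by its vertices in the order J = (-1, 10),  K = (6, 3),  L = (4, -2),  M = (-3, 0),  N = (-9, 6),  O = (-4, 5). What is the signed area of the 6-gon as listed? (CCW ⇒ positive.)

Apply the surveyor's formula: 2A = Σ (x_i·y_{i+1} − x_{i+1}·y_i), indices taken mod 6.
J→K: (-1)(3) − (6)(10) = -63
K→L: (6)(-2) − (4)(3) = -24
L→M: (4)(0) − (-3)(-2) = -6
M→N: (-3)(6) − (-9)(0) = -18
N→O: (-9)(5) − (-4)(6) = -21
O→J: (-4)(10) − (-1)(5) = -35
Σ = -167
Signed area = Σ/2 = -83.5 (negative ⇒ clockwise traversal).

-83.5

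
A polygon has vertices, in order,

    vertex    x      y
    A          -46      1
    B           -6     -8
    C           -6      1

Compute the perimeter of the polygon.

|AB| = √((40)² + (-9)²) = √1681 = 41
|BC| = √((0)² + (9)²) = √81 = 9
|CA| = √((-40)² + (0)²) = √1600 = 40
Perimeter = 41 + 9 + 40 = 90.

90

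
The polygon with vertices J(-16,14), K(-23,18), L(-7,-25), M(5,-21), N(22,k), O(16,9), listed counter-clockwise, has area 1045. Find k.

-5

The doubled signed area Σ (x_i y_{i+1} − x_{i+1} y_i) is linear in k.
With k=0 it equals 2035; the coefficient of k is -11 (from the two edges through N).
So -11·k + 2035 = 2·1045 = 2090 ⇒ k = -5.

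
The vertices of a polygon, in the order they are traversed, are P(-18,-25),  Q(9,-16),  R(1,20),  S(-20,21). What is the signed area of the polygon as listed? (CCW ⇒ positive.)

1004

Σ = (513) + (196) + (421) + (878) = 2008
Signed area = Σ/2 = 1004 (positive ⇒ counter-clockwise traversal).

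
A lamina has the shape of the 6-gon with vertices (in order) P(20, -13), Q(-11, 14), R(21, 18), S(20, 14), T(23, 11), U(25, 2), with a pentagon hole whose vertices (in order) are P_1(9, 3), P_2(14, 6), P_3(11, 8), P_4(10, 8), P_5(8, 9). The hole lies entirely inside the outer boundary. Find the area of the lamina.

Outer boundary:
Apply the shoelace (surveyor's) formula: 2A = Σ (x_i·y_{i+1} − x_{i+1}·y_i), indices taken mod 6.
Σ = (137) + (-492) + (-66) + (-102) + (-229) + (-365) = -1117
Area = |Σ|/2 = 558.5.
Hole:
Apply the surveyor's formula: 2A = Σ (x_i·y_{i+1} − x_{i+1}·y_i), indices taken mod 5.
Σ = (12) + (46) + (8) + (26) + (-57) = 35
Area = |Σ|/2 = 17.5.
Net area = 558.5 − 17.5 = 541.

541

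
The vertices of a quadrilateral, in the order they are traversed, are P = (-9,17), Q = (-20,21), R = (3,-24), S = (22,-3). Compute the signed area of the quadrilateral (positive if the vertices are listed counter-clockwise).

Σ = (151) + (417) + (519) + (347) = 1434
Signed area = Σ/2 = 717 (positive ⇒ counter-clockwise traversal).

717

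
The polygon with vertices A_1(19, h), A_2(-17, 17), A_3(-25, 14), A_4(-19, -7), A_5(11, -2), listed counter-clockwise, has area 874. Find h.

Write out the shoelace sum; only the two edges meeting at A_1 involve h:
2·Area = [(11·h − 19·(-2)) + (19·17 − (-17)·h)] + 743
       = 28·h + 1104 = 1748
⇒ h = 23.

23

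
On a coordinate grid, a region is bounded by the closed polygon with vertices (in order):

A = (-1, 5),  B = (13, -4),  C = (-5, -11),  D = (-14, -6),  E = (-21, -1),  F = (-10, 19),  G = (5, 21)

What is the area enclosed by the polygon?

Σ = (-61) + (-163) + (-124) + (-112) + (-409) + (-305) + (46) = -1128
Area = |Σ|/2 = 564.

564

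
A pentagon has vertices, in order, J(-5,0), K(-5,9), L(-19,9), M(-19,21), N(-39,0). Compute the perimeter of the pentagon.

98

|JK| = √((0)² + (9)²) = √81 = 9
|KL| = √((-14)² + (0)²) = √196 = 14
|LM| = √((0)² + (12)²) = √144 = 12
|MN| = √((-20)² + (-21)²) = √841 = 29
|NJ| = √((34)² + (0)²) = √1156 = 34
Perimeter = 9 + 14 + 12 + 29 + 34 = 98.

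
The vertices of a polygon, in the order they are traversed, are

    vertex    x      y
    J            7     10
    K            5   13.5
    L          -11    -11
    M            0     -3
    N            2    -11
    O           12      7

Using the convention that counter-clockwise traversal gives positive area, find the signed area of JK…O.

Apply the shoelace formula: 2A = Σ (x_i·y_{i+1} − x_{i+1}·y_i), indices taken mod 6.
Σ = (44.5) + (93.5) + (33) + (6) + (146) + (71) = 394
Signed area = Σ/2 = 197 (positive ⇒ counter-clockwise traversal).

197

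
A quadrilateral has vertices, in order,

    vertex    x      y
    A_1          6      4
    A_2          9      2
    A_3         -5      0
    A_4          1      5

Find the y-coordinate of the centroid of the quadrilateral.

Apply the shoelace formula. First the cross-terms c_i = x_i·y_{i+1} − x_{i+1}·y_i:
  -24, 10, -25, -26  ⇒  2A = -65, A = -32.5.
Then Σ (y_i + y_{i+1})·c_i = -483, so ȳ = -483 / (6·(-32.5)) = 161/65.

161/65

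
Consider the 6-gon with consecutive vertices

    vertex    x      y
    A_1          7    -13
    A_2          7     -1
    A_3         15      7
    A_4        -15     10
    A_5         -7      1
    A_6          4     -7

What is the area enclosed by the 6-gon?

Apply the shoelace (surveyor's) formula: 2A = Σ (x_i·y_{i+1} − x_{i+1}·y_i), indices taken mod 6.
A_1→A_2: (7)(-1) − (7)(-13) = 84
A_2→A_3: (7)(7) − (15)(-1) = 64
A_3→A_4: (15)(10) − (-15)(7) = 255
A_4→A_5: (-15)(1) − (-7)(10) = 55
A_5→A_6: (-7)(-7) − (4)(1) = 45
A_6→A_1: (4)(-13) − (7)(-7) = -3
Σ = 500
Area = |Σ|/2 = 250.

250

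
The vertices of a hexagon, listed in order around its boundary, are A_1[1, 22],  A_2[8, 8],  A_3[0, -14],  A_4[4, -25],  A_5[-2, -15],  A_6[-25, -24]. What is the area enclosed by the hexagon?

593.5

Apply the shoelace (surveyor's) formula: 2A = Σ (x_i·y_{i+1} − x_{i+1}·y_i), indices taken mod 6.
Cross-terms: -168, -112, 56, -110, -327, -526  ⇒  Σ = -1187
Area = |Σ|/2 = 593.5.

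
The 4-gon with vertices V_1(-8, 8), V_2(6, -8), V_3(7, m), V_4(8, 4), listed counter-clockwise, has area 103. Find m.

The doubled signed area Σ (x_i y_{i+1} − x_{i+1} y_i) is linear in m.
With m=0 it equals 196; the coefficient of m is -2 (from the two edges through V_3).
So -2·m + 196 = 2·103 = 206 ⇒ m = -5.

-5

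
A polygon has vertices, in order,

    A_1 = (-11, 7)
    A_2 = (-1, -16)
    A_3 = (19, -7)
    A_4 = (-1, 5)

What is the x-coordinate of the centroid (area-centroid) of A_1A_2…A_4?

Apply Gauss's area formula. First the cross-terms c_i = x_i·y_{i+1} − x_{i+1}·y_i:
  183, 311, 88, 48  ⇒  2A = 630, A = 315.
Then Σ (x_i + x_{i+1})·c_i = 4410, so x̄ = 4410 / (6·315) = 7/3.

7/3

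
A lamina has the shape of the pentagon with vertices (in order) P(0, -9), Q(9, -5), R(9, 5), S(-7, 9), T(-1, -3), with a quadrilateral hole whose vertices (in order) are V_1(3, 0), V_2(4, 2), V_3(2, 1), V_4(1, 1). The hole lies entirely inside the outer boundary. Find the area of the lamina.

Outer boundary:
Σ = (81) + (90) + (116) + (30) + (9) = 326
Area = |Σ|/2 = 163.
Hole:
Apply the shoelace formula: 2A = Σ (x_i·y_{i+1} − x_{i+1}·y_i), indices taken mod 4.
V_1→V_2: (3)(2) − (4)(0) = 6
V_2→V_3: (4)(1) − (2)(2) = 0
V_3→V_4: (2)(1) − (1)(1) = 1
V_4→V_1: (1)(0) − (3)(1) = -3
Σ = 4
Area = |Σ|/2 = 2.
Net area = 163 − 2 = 161.

161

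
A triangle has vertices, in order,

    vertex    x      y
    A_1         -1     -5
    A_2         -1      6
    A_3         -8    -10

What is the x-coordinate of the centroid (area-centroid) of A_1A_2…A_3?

-10/3

Apply Gauss's area formula. First the cross-terms c_i = x_i·y_{i+1} − x_{i+1}·y_i:
  -11, 58, 30  ⇒  2A = 77, A = 38.5.
Then Σ (x_i + x_{i+1})·c_i = -770, so x̄ = -770 / (6·38.5) = -10/3.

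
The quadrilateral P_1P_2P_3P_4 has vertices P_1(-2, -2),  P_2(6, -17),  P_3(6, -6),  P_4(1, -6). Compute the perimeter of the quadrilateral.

|P_1P_2| = √((8)² + (-15)²) = √289 = 17
|P_2P_3| = √((0)² + (11)²) = √121 = 11
|P_3P_4| = √((-5)² + (0)²) = √25 = 5
|P_4P_1| = √((-3)² + (4)²) = √25 = 5
Perimeter = 17 + 11 + 5 + 5 = 38.

38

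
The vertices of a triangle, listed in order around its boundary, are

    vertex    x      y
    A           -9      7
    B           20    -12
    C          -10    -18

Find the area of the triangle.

372

Cross-terms: -32, -480, -232  ⇒  Σ = -744
Area = |Σ|/2 = 372.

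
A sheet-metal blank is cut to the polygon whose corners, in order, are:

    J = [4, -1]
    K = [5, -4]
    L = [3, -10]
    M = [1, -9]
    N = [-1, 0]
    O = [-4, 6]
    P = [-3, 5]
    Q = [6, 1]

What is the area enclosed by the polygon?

J→K: (4)(-4) − (5)(-1) = -11
K→L: (5)(-10) − (3)(-4) = -38
L→M: (3)(-9) − (1)(-10) = -17
M→N: (1)(0) − (-1)(-9) = -9
N→O: (-1)(6) − (-4)(0) = -6
O→P: (-4)(5) − (-3)(6) = -2
P→Q: (-3)(1) − (6)(5) = -33
Q→J: (6)(-1) − (4)(1) = -10
Σ = -126
Area = |Σ|/2 = 63.

63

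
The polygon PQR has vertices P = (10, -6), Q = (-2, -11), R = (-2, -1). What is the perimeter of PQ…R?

36

|PQ| = √((-12)² + (-5)²) = √169 = 13
|QR| = √((0)² + (10)²) = √100 = 10
|RP| = √((12)² + (-5)²) = √169 = 13
Perimeter = 13 + 10 + 13 = 36.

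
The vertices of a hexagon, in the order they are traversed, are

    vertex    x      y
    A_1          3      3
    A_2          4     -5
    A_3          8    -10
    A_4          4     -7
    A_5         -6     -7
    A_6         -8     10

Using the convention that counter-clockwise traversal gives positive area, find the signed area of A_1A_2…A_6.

Apply the shoelace (surveyor's) formula: 2A = Σ (x_i·y_{i+1} − x_{i+1}·y_i), indices taken mod 6.
A_1→A_2: (3)(-5) − (4)(3) = -27
A_2→A_3: (4)(-10) − (8)(-5) = 0
A_3→A_4: (8)(-7) − (4)(-10) = -16
A_4→A_5: (4)(-7) − (-6)(-7) = -70
A_5→A_6: (-6)(10) − (-8)(-7) = -116
A_6→A_1: (-8)(3) − (3)(10) = -54
Σ = -283
Signed area = Σ/2 = -141.5 (negative ⇒ clockwise traversal).

-141.5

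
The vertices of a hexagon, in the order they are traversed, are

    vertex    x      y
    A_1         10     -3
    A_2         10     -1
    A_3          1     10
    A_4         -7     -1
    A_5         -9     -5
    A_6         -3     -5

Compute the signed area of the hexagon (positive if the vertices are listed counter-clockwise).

152.5

Cross-terms: 20, 101, 69, 26, 30, 59  ⇒  Σ = 305
Signed area = Σ/2 = 152.5 (positive ⇒ counter-clockwise traversal).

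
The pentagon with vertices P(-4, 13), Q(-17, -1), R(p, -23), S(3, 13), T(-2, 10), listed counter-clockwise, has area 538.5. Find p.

23

The doubled signed area Σ (x_i y_{i+1} − x_{i+1} y_i) is linear in p.
With p=0 it equals 755; the coefficient of p is 14 (from the two edges through R).
So 14·p + 755 = 2·538.5 = 1077 ⇒ p = 23.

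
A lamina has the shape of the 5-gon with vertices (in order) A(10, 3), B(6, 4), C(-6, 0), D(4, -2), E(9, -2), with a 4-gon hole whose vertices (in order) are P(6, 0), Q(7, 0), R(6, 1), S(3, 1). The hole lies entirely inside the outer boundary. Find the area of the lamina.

55.5

Outer boundary:
Apply Gauss's area formula: 2A = Σ (x_i·y_{i+1} − x_{i+1}·y_i), indices taken mod 5.
Σ = (22) + (24) + (12) + (10) + (47) = 115
Area = |Σ|/2 = 57.5.
Hole:
Apply the shoelace formula: 2A = Σ (x_i·y_{i+1} − x_{i+1}·y_i), indices taken mod 4.
Cross-terms: 0, 7, 3, -6  ⇒  Σ = 4
Area = |Σ|/2 = 2.
Net area = 57.5 − 2 = 55.5.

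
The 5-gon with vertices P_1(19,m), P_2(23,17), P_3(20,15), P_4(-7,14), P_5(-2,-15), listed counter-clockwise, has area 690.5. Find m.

-10

Write out the shoelace sum; only the two edges meeting at P_1 involve m:
2·Area = [((-2)·m − 19·(-15)) + (19·17 − 23·m)] + 523
       = -25·m + 1131 = 1381
⇒ m = -10.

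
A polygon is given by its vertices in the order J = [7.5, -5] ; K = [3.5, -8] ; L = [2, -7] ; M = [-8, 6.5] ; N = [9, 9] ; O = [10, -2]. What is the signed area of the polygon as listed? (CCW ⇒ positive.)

-183.75

Apply the shoelace (surveyor's) formula: 2A = Σ (x_i·y_{i+1} − x_{i+1}·y_i), indices taken mod 6.
Σ = (-42.5) + (-8.5) + (-43) + (-130.5) + (-108) + (-35) = -367.5
Signed area = Σ/2 = -183.75 (negative ⇒ clockwise traversal).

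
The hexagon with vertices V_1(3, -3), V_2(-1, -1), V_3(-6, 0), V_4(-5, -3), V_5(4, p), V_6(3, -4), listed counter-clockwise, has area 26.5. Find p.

-6

Write out the shoelace sum; only the two edges meeting at V_5 involve p:
2·Area = [((-5)·p − 4·(-3)) + (4·(-4) − 3·p)] + 9
       = -8·p + 5 = 53
⇒ p = -6.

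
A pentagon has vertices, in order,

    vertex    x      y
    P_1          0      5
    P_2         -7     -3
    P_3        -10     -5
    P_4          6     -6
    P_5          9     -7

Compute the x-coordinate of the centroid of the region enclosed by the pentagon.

Apply the shoelace formula. First the cross-terms c_i = x_i·y_{i+1} − x_{i+1}·y_i:
  35, 5, 90, 12, 45  ⇒  2A = 187, A = 93.5.
Then Σ (x_i + x_{i+1})·c_i = -105, so x̄ = -105 / (6·93.5) = -35/187.

-35/187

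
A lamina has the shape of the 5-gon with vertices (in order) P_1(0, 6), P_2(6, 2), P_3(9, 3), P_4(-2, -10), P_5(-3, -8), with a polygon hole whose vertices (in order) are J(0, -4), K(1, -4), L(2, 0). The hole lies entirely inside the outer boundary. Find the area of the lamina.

Outer boundary:
Cross-terms: -36, 0, -84, -14, -18  ⇒  Σ = -152
Area = |Σ|/2 = 76.
Hole:
Apply the shoelace (surveyor's) formula: 2A = Σ (x_i·y_{i+1} − x_{i+1}·y_i), indices taken mod 3.
Σ = (4) + (8) + (-8) = 4
Area = |Σ|/2 = 2.
Net area = 76 − 2 = 74.

74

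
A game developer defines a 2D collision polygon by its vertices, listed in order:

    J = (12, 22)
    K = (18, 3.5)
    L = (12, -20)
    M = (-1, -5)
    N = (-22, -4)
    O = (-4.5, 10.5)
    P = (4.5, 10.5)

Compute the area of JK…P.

656.25

J→K: (12)(3.5) − (18)(22) = -354
K→L: (18)(-20) − (12)(3.5) = -402
L→M: (12)(-5) − (-1)(-20) = -80
M→N: (-1)(-4) − (-22)(-5) = -106
N→O: (-22)(10.5) − (-4.5)(-4) = -249
O→P: (-4.5)(10.5) − (4.5)(10.5) = -94.5
P→J: (4.5)(22) − (12)(10.5) = -27
Σ = -1312.5
Area = |Σ|/2 = 656.25.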